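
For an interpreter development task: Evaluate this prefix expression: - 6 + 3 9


Parsing prefix expression: - 6 + 3 9
Step 1: Innermost operation '+ 3 9'
  3 + 9 = 12
Step 2: Outer operation '- 6 [12]'
  6 - 12 = -6

-6


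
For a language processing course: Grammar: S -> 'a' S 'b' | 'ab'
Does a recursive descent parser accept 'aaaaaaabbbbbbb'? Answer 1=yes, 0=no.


Grammar accepts strings of the form a^n b^n (n >= 1)
Word: 'aaaaaaabbbbbbb'
Counting: 7 a's and 7 b's
Check: 7 == 7? Yes
Derivation (S -> aSb applied 6 time(s), then S -> ab): S => aSb => aaSbb => aaaSbbb => aaaaSbbbb => aaaaaSbbbbb => aaaaaaSbbbbbb => aaaaaaabbbbbbb
Accepted

1


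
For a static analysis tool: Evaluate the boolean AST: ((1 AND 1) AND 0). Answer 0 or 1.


Step 1: Evaluate inner node
  1 AND 1 = 1
Step 2: Evaluate root node
  1 AND 0 = 0

0


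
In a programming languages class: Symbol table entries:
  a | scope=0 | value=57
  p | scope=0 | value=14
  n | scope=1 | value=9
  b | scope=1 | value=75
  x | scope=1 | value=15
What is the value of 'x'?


Searching symbol table for 'x':
  a | scope=0 | value=57
  p | scope=0 | value=14
  n | scope=1 | value=9
  b | scope=1 | value=75
  x | scope=1 | value=15 <- MATCH
Found 'x' at scope 1 with value 15

15


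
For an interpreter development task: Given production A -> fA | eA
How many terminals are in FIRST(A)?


Production: A -> fA | eA
Examining each alternative for leading terminals:
  A -> fA : first terminal = 'f'
  A -> eA : first terminal = 'e'
FIRST(A) = {e, f}
Count: 2

2


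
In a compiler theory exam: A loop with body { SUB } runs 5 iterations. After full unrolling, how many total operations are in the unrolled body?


Loop body operations: SUB (1 op per iteration)
Unrolling 5 iterations:
  Iteration 1: SUB (1 ops)
  Iteration 2: SUB (1 ops)
  Iteration 3: SUB (1 ops)
  Iteration 4: SUB (1 ops)
  Iteration 5: SUB (1 ops)
Total: 5 iterations * 1 ops/iter = 5 operations

5


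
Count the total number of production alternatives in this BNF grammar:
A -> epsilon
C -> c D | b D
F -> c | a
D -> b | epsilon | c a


Counting alternatives per rule:
  A: 1 alternative(s)
  C: 2 alternative(s)
  F: 2 alternative(s)
  D: 3 alternative(s)
Sum: 1 + 2 + 2 + 3 = 8

8


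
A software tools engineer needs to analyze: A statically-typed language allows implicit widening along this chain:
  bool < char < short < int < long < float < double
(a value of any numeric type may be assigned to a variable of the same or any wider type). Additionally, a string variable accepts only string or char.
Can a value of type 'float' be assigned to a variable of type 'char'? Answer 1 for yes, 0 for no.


Target variable type: char
Source value type: float
Numeric ranks: float=5, char=1
Widening allowed iff rank(source) <= rank(target): 5 <= 1? No
Result: 0

0


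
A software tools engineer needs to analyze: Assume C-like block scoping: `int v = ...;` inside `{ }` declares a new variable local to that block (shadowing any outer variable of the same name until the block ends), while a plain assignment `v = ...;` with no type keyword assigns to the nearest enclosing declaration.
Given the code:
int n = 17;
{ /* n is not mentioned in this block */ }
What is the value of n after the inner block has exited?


Analyzing scoping rules:
Outer scope: declares n = 17
Inner block: n is neither redeclared nor assigned -> unchanged
After the block -> 17
Result: 17

17


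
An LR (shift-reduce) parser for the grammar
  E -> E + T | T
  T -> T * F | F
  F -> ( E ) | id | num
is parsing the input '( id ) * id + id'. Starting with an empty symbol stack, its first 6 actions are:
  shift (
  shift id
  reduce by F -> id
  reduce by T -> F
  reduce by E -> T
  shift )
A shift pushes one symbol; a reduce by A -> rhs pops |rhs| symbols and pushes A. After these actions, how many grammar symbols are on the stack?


Tracking the symbol stack through each action:
  Action 1: shift '(' : push -> stack = [(] (size 1)
  Action 2: shift 'id' : push -> stack = [(, id] (size 2)
  Action 3: reduce by F -> id : pop 1, push F -> stack = [(, F] (size 2)
  Action 4: reduce by T -> F : pop 1, push T -> stack = [(, T] (size 2)
  Action 5: reduce by E -> T : pop 1, push E -> stack = [(, E] (size 2)
  Action 6: shift ')' : push -> stack = [(, E, )] (size 3)
Final stack size: 3

3


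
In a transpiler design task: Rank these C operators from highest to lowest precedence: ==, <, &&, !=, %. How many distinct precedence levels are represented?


Looking up precedence for each operator:
  == -> precedence 3
  < -> precedence 4
  && -> precedence 2
  != -> precedence 3
  % -> precedence 6
Sorted highest to lowest: %, <, ==, !=, &&
Distinct precedence values: [6, 4, 3, 2]
Number of distinct levels: 4

4


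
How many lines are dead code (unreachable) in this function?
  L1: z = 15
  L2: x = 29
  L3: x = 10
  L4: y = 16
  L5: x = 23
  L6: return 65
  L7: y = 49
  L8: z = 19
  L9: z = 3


Analyzing control flow:
  L1: reachable (before return)
  L2: reachable (before return)
  L3: reachable (before return)
  L4: reachable (before return)
  L5: reachable (before return)
  L6: reachable (return statement)
  L7: DEAD (after return at L6)
  L8: DEAD (after return at L6)
  L9: DEAD (after return at L6)
Return at L6, total lines = 9
Dead lines: L7 through L9
Count: 3

3


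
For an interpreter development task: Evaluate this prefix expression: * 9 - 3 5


Parsing prefix expression: * 9 - 3 5
Step 1: Innermost operation '- 3 5'
  3 - 5 = -2
Step 2: Outer operation '* 9 [-2]'
  9 * -2 = -18

-18


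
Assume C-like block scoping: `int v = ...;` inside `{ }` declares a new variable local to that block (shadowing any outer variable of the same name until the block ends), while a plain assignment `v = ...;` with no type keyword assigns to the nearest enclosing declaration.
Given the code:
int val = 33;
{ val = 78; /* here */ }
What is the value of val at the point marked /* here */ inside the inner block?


Analyzing scoping rules:
Outer scope: declares val = 33
Inner block: 'val = 78;' has no type keyword, so it is an assignment to the outer val (no shadowing)
Inside the block, after the assignment -> 78
Result: 78

78


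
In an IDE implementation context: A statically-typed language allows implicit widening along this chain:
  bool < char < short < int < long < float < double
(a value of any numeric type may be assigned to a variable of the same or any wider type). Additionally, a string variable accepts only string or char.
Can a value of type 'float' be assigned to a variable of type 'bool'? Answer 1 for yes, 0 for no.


Target variable type: bool
Source value type: float
Numeric ranks: float=5, bool=0
Widening allowed iff rank(source) <= rank(target): 5 <= 0? No
Result: 0

0


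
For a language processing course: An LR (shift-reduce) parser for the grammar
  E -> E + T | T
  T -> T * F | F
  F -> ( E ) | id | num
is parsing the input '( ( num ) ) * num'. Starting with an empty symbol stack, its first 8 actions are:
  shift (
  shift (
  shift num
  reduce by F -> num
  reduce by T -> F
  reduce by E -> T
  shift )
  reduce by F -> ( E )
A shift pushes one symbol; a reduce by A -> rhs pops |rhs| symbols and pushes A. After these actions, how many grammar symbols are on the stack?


Tracking the symbol stack through each action:
  Action 1: shift '(' : push -> stack = [(] (size 1)
  Action 2: shift '(' : push -> stack = [(, (] (size 2)
  Action 3: shift 'num' : push -> stack = [(, (, num] (size 3)
  Action 4: reduce by F -> num : pop 1, push F -> stack = [(, (, F] (size 3)
  Action 5: reduce by T -> F : pop 1, push T -> stack = [(, (, T] (size 3)
  Action 6: reduce by E -> T : pop 1, push E -> stack = [(, (, E] (size 3)
  Action 7: shift ')' : push -> stack = [(, (, E, )] (size 4)
  Action 8: reduce by F -> ( E ) : pop 3, push F -> stack = [(, F] (size 2)
Final stack size: 2

2


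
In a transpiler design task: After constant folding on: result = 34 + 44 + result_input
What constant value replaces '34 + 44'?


Identifying constant sub-expression:
  Original: result = 34 + 44 + result_input
  34 and 44 are both compile-time constants
  Evaluating: 34 + 44 = 78
  After folding: result = 78 + result_input

78


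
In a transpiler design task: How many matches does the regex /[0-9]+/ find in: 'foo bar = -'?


Pattern: /[0-9]+/ (int literals)
Input: 'foo bar = -'
Scanning for matches:
Total matches: 0

0


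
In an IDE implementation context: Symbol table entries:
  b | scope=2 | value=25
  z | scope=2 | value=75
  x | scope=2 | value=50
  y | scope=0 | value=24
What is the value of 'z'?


Searching symbol table for 'z':
  b | scope=2 | value=25
  z | scope=2 | value=75 <- MATCH
  x | scope=2 | value=50
  y | scope=0 | value=24
Found 'z' at scope 2 with value 75

75


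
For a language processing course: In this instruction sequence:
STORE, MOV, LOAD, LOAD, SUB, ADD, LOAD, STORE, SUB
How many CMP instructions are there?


Scanning instruction sequence for CMP:
  Position 1: STORE
  Position 2: MOV
  Position 3: LOAD
  Position 4: LOAD
  Position 5: SUB
  Position 6: ADD
  Position 7: LOAD
  Position 8: STORE
  Position 9: SUB
Matches at positions: []
Total CMP count: 0

0


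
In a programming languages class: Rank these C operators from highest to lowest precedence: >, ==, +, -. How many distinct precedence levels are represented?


Looking up precedence for each operator:
  > -> precedence 4
  == -> precedence 3
  + -> precedence 5
  - -> precedence 5
Sorted highest to lowest: +, -, >, ==
Distinct precedence values: [5, 4, 3]
Number of distinct levels: 3

3


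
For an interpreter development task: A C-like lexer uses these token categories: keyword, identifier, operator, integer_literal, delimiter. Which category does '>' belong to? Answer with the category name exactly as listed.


Token: '>'
Checking categories:
  identifier: no
  integer_literal: no
  operator: YES
  keyword: no
  delimiter: no
Category: operator

operator


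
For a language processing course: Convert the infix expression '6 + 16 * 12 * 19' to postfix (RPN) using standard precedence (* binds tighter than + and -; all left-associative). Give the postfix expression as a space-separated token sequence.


Applying the shunting-yard algorithm:
  Operand 6 -> output
  Push '+' onto operator stack -> op-stack: [+]
  Operand 16 -> output
  Push '*' onto operator stack -> op-stack: [+, *]
  Operand 12 -> output
  See '*' (prec 2); top '*' (prec 2) >= it -> pop '*' to output
  Push '*' onto operator stack -> op-stack: [+, *]
  Operand 19 -> output
  End of input: pop '*' to output
  End of input: pop '+' to output
Postfix result: 6 16 12 * 19 * +

6 16 12 * 19 * +


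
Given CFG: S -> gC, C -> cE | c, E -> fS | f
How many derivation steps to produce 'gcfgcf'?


Grammar: S -> gC, C -> cE | c, E -> fS | f
Deriving 'gcfgcf':
Step 1: S -> gC => gC
Step 2: C -> cE => gcE
Step 3: E -> fS => gcfS
Step 4: S -> gC => gcfgC
Step 5: C -> cE => gcfgcE
Step 6: E -> f => gcfgcf
Total derivation steps: 6

6


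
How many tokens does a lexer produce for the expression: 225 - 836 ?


Scanning '225 - 836'
Token 1: '225' -> integer_literal
Token 2: '-' -> operator
Token 3: '836' -> integer_literal
Total tokens: 3

3


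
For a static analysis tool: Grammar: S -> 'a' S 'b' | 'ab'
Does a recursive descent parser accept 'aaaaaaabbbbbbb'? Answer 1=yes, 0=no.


Grammar accepts strings of the form a^n b^n (n >= 1)
Word: 'aaaaaaabbbbbbb'
Counting: 7 a's and 7 b's
Check: 7 == 7? Yes
Derivation (S -> aSb applied 6 time(s), then S -> ab): S => aSb => aaSbb => aaaSbbb => aaaaSbbbb => aaaaaSbbbbb => aaaaaaSbbbbbb => aaaaaaabbbbbbb
Accepted

1


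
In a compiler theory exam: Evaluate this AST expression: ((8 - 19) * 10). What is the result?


Expression: ((8 - 19) * 10)
Evaluating step by step:
  8 - 19 = -11
  -11 * 10 = -110
Result: -110

-110


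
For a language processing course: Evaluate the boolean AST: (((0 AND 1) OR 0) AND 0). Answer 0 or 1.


Step 1: Evaluate inner node
  0 AND 1 = 0
Step 2: Evaluate next node
  0 OR 0 = 0
Step 3: Evaluate root node
  0 AND 0 = 0

0


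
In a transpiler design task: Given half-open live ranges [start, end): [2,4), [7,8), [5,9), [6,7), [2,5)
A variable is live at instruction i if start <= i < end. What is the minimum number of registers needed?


Live ranges:
  Var0: [2, 4)
  Var1: [7, 8)
  Var2: [5, 9)
  Var3: [6, 7)
  Var4: [2, 5)
Sweep-line events (position, delta, active):
  pos=2 start -> active=1
  pos=2 start -> active=2
  pos=4 end -> active=1
  pos=5 end -> active=0
  pos=5 start -> active=1
  pos=6 start -> active=2
  pos=7 end -> active=1
  pos=7 start -> active=2
  pos=8 end -> active=1
  pos=9 end -> active=0
Maximum simultaneous active: 2
Minimum registers needed: 2

2


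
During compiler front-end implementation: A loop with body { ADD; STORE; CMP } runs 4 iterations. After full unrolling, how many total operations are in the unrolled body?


Loop body operations: ADD, STORE, CMP (3 ops per iteration)
Unrolling 4 iterations:
  Iteration 1: ADD, STORE, CMP (3 ops)
  Iteration 2: ADD, STORE, CMP (3 ops)
  Iteration 3: ADD, STORE, CMP (3 ops)
  Iteration 4: ADD, STORE, CMP (3 ops)
Total: 4 iterations * 3 ops/iter = 12 operations

12


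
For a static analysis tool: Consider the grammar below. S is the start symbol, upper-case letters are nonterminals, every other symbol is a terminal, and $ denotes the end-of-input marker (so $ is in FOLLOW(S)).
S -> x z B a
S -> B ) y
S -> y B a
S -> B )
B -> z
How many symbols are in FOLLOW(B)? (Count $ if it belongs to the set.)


S is the start symbol and does not occur in any rule body, so FOLLOW(S) = {$}.
Examining every occurrence of B in a rule body:
  S -> x z B a : B is followed by terminal 'a' -> add 'a'
  S -> B ) y : B is followed by terminal ')' -> add ')'
  S -> y B a : B is followed by terminal 'a' -> add 'a' (already in the set)
  S -> B ) : B is followed by terminal ')' -> add ')' (already in the set)
  B -> z : B does not occur in the body -> contributes nothing
FOLLOW(B) = {), a}
Count: 2

2


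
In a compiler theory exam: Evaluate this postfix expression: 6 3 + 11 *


Processing tokens left to right:
Push 6, Push 3
Pop 6 and 3, compute 6 + 3 = 9, push 9
Push 11
Pop 9 and 11, compute 9 * 11 = 99, push 99
Stack result: 99

99


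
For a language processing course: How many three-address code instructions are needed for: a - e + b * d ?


Expression: a - e + b * d
Generating three-address code (respecting * over +/- precedence):
  Instruction 1: t1 = b * d
  Instruction 2: t2 = a - e
  Instruction 3: t3 = t2 + t1
Total instructions: 3

3


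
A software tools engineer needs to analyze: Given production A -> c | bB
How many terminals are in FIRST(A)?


Production: A -> c | bB
Examining each alternative for leading terminals:
  A -> c : first terminal = 'c'
  A -> bB : first terminal = 'b'
FIRST(A) = {b, c}
Count: 2

2


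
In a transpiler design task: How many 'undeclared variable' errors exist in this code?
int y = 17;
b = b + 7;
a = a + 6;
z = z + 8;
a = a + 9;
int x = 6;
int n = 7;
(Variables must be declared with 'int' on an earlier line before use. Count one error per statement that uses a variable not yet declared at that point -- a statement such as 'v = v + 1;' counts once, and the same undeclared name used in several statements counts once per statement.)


Scanning code line by line:
  Line 1: declare 'y' -> declared = ['y']
  Line 2: use 'b' -> ERROR (undeclared)
  Line 3: use 'a' -> ERROR (undeclared)
  Line 4: use 'z' -> ERROR (undeclared)
  Line 5: use 'a' -> ERROR (undeclared)
  Line 6: declare 'x' -> declared = ['x', 'y']
  Line 7: declare 'n' -> declared = ['n', 'x', 'y']
Total undeclared variable errors: 4

4


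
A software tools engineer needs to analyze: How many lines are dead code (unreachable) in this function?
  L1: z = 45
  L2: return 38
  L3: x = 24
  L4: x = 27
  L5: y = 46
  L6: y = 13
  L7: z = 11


Analyzing control flow:
  L1: reachable (before return)
  L2: reachable (return statement)
  L3: DEAD (after return at L2)
  L4: DEAD (after return at L2)
  L5: DEAD (after return at L2)
  L6: DEAD (after return at L2)
  L7: DEAD (after return at L2)
Return at L2, total lines = 7
Dead lines: L3 through L7
Count: 5

5


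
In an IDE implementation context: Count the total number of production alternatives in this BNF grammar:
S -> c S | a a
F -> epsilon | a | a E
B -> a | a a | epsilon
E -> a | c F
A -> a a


Counting alternatives per rule:
  S: 2 alternative(s)
  F: 3 alternative(s)
  B: 3 alternative(s)
  E: 2 alternative(s)
  A: 1 alternative(s)
Sum: 2 + 3 + 3 + 2 + 1 = 11

11


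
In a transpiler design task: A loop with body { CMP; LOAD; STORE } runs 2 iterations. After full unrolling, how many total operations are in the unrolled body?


Loop body operations: CMP, LOAD, STORE (3 ops per iteration)
Unrolling 2 iterations:
  Iteration 1: CMP, LOAD, STORE (3 ops)
  Iteration 2: CMP, LOAD, STORE (3 ops)
Total: 2 iterations * 3 ops/iter = 6 operations

6


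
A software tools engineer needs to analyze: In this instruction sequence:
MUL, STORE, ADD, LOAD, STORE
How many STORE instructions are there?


Scanning instruction sequence for STORE:
  Position 1: MUL
  Position 2: STORE <- MATCH
  Position 3: ADD
  Position 4: LOAD
  Position 5: STORE <- MATCH
Matches at positions: [2, 5]
Total STORE count: 2

2


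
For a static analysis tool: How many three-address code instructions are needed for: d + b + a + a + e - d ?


Expression: d + b + a + a + e - d
Generating three-address code (respecting * over +/- precedence):
  Instruction 1: t1 = d + b
  Instruction 2: t2 = t1 + a
  Instruction 3: t3 = t2 + a
  Instruction 4: t4 = t3 + e
  Instruction 5: t5 = t4 - d
Total instructions: 5

5


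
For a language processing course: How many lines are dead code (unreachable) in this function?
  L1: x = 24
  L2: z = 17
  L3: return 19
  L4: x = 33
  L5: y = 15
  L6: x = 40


Analyzing control flow:
  L1: reachable (before return)
  L2: reachable (before return)
  L3: reachable (return statement)
  L4: DEAD (after return at L3)
  L5: DEAD (after return at L3)
  L6: DEAD (after return at L3)
Return at L3, total lines = 6
Dead lines: L4 through L6
Count: 3

3


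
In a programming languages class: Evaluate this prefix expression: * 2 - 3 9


Parsing prefix expression: * 2 - 3 9
Step 1: Innermost operation '- 3 9'
  3 - 9 = -6
Step 2: Outer operation '* 2 [-6]'
  2 * -6 = -12

-12


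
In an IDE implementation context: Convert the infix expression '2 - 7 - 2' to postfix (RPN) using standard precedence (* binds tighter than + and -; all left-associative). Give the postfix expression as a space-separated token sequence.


Applying the shunting-yard algorithm:
  Operand 2 -> output
  Push '-' onto operator stack -> op-stack: [-]
  Operand 7 -> output
  See '-' (prec 1); top '-' (prec 1) >= it -> pop '-' to output
  Push '-' onto operator stack -> op-stack: [-]
  Operand 2 -> output
  End of input: pop '-' to output
Postfix result: 2 7 - 2 -

2 7 - 2 -


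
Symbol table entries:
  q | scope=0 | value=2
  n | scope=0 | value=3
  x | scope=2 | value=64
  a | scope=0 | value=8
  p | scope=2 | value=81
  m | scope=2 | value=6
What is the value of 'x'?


Searching symbol table for 'x':
  q | scope=0 | value=2
  n | scope=0 | value=3
  x | scope=2 | value=64 <- MATCH
  a | scope=0 | value=8
  p | scope=2 | value=81
  m | scope=2 | value=6
Found 'x' at scope 2 with value 64

64


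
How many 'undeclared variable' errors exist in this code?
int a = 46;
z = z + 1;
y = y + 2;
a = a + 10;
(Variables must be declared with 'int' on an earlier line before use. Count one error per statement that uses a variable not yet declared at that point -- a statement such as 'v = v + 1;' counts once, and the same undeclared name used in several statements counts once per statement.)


Scanning code line by line:
  Line 1: declare 'a' -> declared = ['a']
  Line 2: use 'z' -> ERROR (undeclared)
  Line 3: use 'y' -> ERROR (undeclared)
  Line 4: use 'a' -> OK (declared)
Total undeclared variable errors: 2

2


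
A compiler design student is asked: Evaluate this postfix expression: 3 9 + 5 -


Processing tokens left to right:
Push 3, Push 9
Pop 3 and 9, compute 3 + 9 = 12, push 12
Push 5
Pop 12 and 5, compute 12 - 5 = 7, push 7
Stack result: 7

7


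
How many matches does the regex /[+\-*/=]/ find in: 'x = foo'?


Pattern: /[+\-*/=]/ (operators)
Input: 'x = foo'
Scanning for matches:
  Match 1: '='
Total matches: 1

1


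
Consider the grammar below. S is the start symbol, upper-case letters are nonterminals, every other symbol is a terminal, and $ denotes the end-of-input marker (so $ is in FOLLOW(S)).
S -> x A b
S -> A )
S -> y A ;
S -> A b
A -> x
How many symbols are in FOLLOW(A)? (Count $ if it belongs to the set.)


S is the start symbol and does not occur in any rule body, so FOLLOW(S) = {$}.
Examining every occurrence of A in a rule body:
  S -> x A b : A is followed by terminal 'b' -> add 'b'
  S -> A ) : A is followed by terminal ')' -> add ')'
  S -> y A ; : A is followed by terminal ';' -> add ';'
  S -> A b : A is followed by terminal 'b' -> add 'b' (already in the set)
  A -> x : A does not occur in the body -> contributes nothing
FOLLOW(A) = {), ;, b}
Count: 3

3


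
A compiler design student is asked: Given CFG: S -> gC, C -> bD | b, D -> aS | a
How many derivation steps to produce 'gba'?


Grammar: S -> gC, C -> bD | b, D -> aS | a
Deriving 'gba':
Step 1: S -> gC => gC
Step 2: C -> bD => gbD
Step 3: D -> a => gba
Total derivation steps: 3

3


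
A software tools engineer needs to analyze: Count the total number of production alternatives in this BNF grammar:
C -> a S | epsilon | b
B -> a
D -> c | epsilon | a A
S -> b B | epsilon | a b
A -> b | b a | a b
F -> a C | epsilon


Counting alternatives per rule:
  C: 3 alternative(s)
  B: 1 alternative(s)
  D: 3 alternative(s)
  S: 3 alternative(s)
  A: 3 alternative(s)
  F: 2 alternative(s)
Sum: 3 + 1 + 3 + 3 + 3 + 2 = 15

15


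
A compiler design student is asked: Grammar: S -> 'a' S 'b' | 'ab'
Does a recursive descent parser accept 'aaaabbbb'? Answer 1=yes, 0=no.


Grammar accepts strings of the form a^n b^n (n >= 1)
Word: 'aaaabbbb'
Counting: 4 a's and 4 b's
Check: 4 == 4? Yes
Derivation (S -> aSb applied 3 time(s), then S -> ab): S => aSb => aaSbb => aaaSbbb => aaaabbbb
Accepted

1


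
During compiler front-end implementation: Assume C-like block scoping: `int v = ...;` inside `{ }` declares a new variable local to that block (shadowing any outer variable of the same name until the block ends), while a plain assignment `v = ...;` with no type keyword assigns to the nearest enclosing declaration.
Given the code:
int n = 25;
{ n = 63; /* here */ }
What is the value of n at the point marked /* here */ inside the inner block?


Analyzing scoping rules:
Outer scope: declares n = 25
Inner block: 'n = 63;' has no type keyword, so it is an assignment to the outer n (no shadowing)
Inside the block, after the assignment -> 63
Result: 63

63


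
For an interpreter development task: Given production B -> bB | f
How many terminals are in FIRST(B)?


Production: B -> bB | f
Examining each alternative for leading terminals:
  B -> bB : first terminal = 'b'
  B -> f : first terminal = 'f'
FIRST(B) = {b, f}
Count: 2

2


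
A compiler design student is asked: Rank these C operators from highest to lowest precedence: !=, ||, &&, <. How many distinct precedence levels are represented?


Looking up precedence for each operator:
  != -> precedence 3
  || -> precedence 1
  && -> precedence 2
  < -> precedence 4
Sorted highest to lowest: <, !=, &&, ||
Distinct precedence values: [4, 3, 2, 1]
Number of distinct levels: 4

4


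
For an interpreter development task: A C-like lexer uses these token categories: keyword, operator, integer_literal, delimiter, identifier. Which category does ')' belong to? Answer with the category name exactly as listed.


Token: ')'
Checking categories:
  identifier: no
  integer_literal: no
  operator: no
  keyword: no
  delimiter: YES
Category: delimiter

delimiter


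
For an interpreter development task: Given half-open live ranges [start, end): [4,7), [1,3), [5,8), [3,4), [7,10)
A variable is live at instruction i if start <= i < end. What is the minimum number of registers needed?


Live ranges:
  Var0: [4, 7)
  Var1: [1, 3)
  Var2: [5, 8)
  Var3: [3, 4)
  Var4: [7, 10)
Sweep-line events (position, delta, active):
  pos=1 start -> active=1
  pos=3 end -> active=0
  pos=3 start -> active=1
  pos=4 end -> active=0
  pos=4 start -> active=1
  pos=5 start -> active=2
  pos=7 end -> active=1
  pos=7 start -> active=2
  pos=8 end -> active=1
  pos=10 end -> active=0
Maximum simultaneous active: 2
Minimum registers needed: 2

2


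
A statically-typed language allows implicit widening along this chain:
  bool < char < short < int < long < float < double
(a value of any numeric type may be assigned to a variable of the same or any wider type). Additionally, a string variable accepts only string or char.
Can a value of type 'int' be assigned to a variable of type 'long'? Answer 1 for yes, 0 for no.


Target variable type: long
Source value type: int
Numeric ranks: int=3, long=4
Widening allowed iff rank(source) <= rank(target): 3 <= 4? Yes
Result: 1

1


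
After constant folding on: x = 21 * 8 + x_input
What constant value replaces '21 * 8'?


Identifying constant sub-expression:
  Original: x = 21 * 8 + x_input
  21 and 8 are both compile-time constants
  Evaluating: 21 * 8 = 168
  After folding: x = 168 + x_input

168


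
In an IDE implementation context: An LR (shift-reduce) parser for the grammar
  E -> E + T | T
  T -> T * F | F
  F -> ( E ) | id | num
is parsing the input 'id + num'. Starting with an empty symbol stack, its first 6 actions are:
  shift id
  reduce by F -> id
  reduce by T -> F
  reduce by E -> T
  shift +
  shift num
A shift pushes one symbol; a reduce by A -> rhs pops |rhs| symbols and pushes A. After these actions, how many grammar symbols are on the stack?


Tracking the symbol stack through each action:
  Action 1: shift 'id' : push -> stack = [id] (size 1)
  Action 2: reduce by F -> id : pop 1, push F -> stack = [F] (size 1)
  Action 3: reduce by T -> F : pop 1, push T -> stack = [T] (size 1)
  Action 4: reduce by E -> T : pop 1, push E -> stack = [E] (size 1)
  Action 5: shift '+' : push -> stack = [E, +] (size 2)
  Action 6: shift 'num' : push -> stack = [E, +, num] (size 3)
Final stack size: 3

3


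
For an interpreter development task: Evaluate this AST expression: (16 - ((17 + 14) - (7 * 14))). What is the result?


Expression: (16 - ((17 + 14) - (7 * 14)))
Evaluating step by step:
  17 + 14 = 31
  7 * 14 = 98
  31 - 98 = -67
  16 - -67 = 83
Result: 83

83


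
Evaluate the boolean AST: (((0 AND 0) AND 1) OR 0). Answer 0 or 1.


Step 1: Evaluate inner node
  0 AND 0 = 0
Step 2: Evaluate next node
  0 AND 1 = 0
Step 3: Evaluate root node
  0 OR 0 = 0

0


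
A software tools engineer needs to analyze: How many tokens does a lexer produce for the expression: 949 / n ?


Scanning '949 / n'
Token 1: '949' -> integer_literal
Token 2: '/' -> operator
Token 3: 'n' -> identifier
Total tokens: 3

3


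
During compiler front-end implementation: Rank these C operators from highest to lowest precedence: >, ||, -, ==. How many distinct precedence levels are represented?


Looking up precedence for each operator:
  > -> precedence 4
  || -> precedence 1
  - -> precedence 5
  == -> precedence 3
Sorted highest to lowest: -, >, ==, ||
Distinct precedence values: [5, 4, 3, 1]
Number of distinct levels: 4

4


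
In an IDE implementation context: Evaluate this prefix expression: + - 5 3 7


Parsing prefix expression: + - 5 3 7
Step 1: Innermost operation '- 5 3'
  5 - 3 = 2
Step 2: Outer operation '+ [2] 7'
  2 + 7 = 9

9


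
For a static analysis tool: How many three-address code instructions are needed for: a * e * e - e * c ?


Expression: a * e * e - e * c
Generating three-address code (respecting * over +/- precedence):
  Instruction 1: t1 = a * e
  Instruction 2: t2 = t1 * e
  Instruction 3: t3 = e * c
  Instruction 4: t4 = t2 - t3
Total instructions: 4

4


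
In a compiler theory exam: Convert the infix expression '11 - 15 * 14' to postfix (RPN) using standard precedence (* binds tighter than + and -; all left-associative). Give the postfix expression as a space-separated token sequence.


Applying the shunting-yard algorithm:
  Operand 11 -> output
  Push '-' onto operator stack -> op-stack: [-]
  Operand 15 -> output
  Push '*' onto operator stack -> op-stack: [-, *]
  Operand 14 -> output
  End of input: pop '*' to output
  End of input: pop '-' to output
Postfix result: 11 15 14 * -

11 15 14 * -


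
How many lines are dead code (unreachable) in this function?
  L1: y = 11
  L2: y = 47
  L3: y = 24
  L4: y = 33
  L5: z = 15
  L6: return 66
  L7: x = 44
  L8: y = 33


Analyzing control flow:
  L1: reachable (before return)
  L2: reachable (before return)
  L3: reachable (before return)
  L4: reachable (before return)
  L5: reachable (before return)
  L6: reachable (return statement)
  L7: DEAD (after return at L6)
  L8: DEAD (after return at L6)
Return at L6, total lines = 8
Dead lines: L7 through L8
Count: 2

2


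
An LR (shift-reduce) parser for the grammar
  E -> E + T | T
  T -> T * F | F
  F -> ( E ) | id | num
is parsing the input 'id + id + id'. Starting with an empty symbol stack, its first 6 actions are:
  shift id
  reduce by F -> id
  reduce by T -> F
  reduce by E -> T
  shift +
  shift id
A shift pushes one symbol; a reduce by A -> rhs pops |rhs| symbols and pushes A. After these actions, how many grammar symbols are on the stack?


Tracking the symbol stack through each action:
  Action 1: shift 'id' : push -> stack = [id] (size 1)
  Action 2: reduce by F -> id : pop 1, push F -> stack = [F] (size 1)
  Action 3: reduce by T -> F : pop 1, push T -> stack = [T] (size 1)
  Action 4: reduce by E -> T : pop 1, push E -> stack = [E] (size 1)
  Action 5: shift '+' : push -> stack = [E, +] (size 2)
  Action 6: shift 'id' : push -> stack = [E, +, id] (size 3)
Final stack size: 3

3


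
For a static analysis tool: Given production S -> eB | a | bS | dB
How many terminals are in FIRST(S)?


Production: S -> eB | a | bS | dB
Examining each alternative for leading terminals:
  S -> eB : first terminal = 'e'
  S -> a : first terminal = 'a'
  S -> bS : first terminal = 'b'
  S -> dB : first terminal = 'd'
FIRST(S) = {a, b, d, e}
Count: 4

4


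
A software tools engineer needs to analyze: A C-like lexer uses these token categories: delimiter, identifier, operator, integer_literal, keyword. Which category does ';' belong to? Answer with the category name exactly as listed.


Token: ';'
Checking categories:
  identifier: no
  integer_literal: no
  operator: no
  keyword: no
  delimiter: YES
Category: delimiter

delimiter


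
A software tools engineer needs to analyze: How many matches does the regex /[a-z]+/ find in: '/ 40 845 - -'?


Pattern: /[a-z]+/ (identifiers)
Input: '/ 40 845 - -'
Scanning for matches:
Total matches: 0

0


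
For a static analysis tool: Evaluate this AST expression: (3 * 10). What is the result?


Expression: (3 * 10)
Evaluating step by step:
  3 * 10 = 30
Result: 30

30


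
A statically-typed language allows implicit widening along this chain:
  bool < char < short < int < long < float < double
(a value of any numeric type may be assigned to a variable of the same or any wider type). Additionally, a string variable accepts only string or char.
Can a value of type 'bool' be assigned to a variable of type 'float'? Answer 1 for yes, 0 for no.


Target variable type: float
Source value type: bool
Numeric ranks: bool=0, float=5
Widening allowed iff rank(source) <= rank(target): 0 <= 5? Yes
Result: 1

1


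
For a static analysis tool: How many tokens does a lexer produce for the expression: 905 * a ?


Scanning '905 * a'
Token 1: '905' -> integer_literal
Token 2: '*' -> operator
Token 3: 'a' -> identifier
Total tokens: 3

3


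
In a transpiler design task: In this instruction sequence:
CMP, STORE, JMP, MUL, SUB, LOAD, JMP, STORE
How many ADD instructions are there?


Scanning instruction sequence for ADD:
  Position 1: CMP
  Position 2: STORE
  Position 3: JMP
  Position 4: MUL
  Position 5: SUB
  Position 6: LOAD
  Position 7: JMP
  Position 8: STORE
Matches at positions: []
Total ADD count: 0

0


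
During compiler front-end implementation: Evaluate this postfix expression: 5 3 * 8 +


Processing tokens left to right:
Push 5, Push 3
Pop 5 and 3, compute 5 * 3 = 15, push 15
Push 8
Pop 15 and 8, compute 15 + 8 = 23, push 23
Stack result: 23

23


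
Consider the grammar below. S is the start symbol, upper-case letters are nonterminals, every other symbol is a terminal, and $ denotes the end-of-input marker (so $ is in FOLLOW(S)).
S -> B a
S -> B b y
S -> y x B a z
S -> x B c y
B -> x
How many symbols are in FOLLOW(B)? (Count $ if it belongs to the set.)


S is the start symbol and does not occur in any rule body, so FOLLOW(S) = {$}.
Examining every occurrence of B in a rule body:
  S -> B a : B is followed by terminal 'a' -> add 'a'
  S -> B b y : B is followed by terminal 'b' -> add 'b'
  S -> y x B a z : B is followed by terminal 'a' -> add 'a' (already in the set)
  S -> x B c y : B is followed by terminal 'c' -> add 'c'
  B -> x : B does not occur in the body -> contributes nothing
FOLLOW(B) = {a, b, c}
Count: 3

3


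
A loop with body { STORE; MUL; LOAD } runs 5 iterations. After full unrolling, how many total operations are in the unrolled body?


Loop body operations: STORE, MUL, LOAD (3 ops per iteration)
Unrolling 5 iterations:
  Iteration 1: STORE, MUL, LOAD (3 ops)
  Iteration 2: STORE, MUL, LOAD (3 ops)
  Iteration 3: STORE, MUL, LOAD (3 ops)
  Iteration 4: STORE, MUL, LOAD (3 ops)
  Iteration 5: STORE, MUL, LOAD (3 ops)
Total: 5 iterations * 3 ops/iter = 15 operations

15


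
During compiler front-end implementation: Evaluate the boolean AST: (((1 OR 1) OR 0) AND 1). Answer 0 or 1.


Step 1: Evaluate inner node
  1 OR 1 = 1
Step 2: Evaluate next node
  1 OR 0 = 1
Step 3: Evaluate root node
  1 AND 1 = 1

1


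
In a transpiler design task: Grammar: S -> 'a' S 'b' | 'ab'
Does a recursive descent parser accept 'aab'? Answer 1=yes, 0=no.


Grammar accepts strings of the form a^n b^n (n >= 1)
Word: 'aab'
Counting: 2 a's and 1 b's
Check: 2 == 1? No
Mismatch: a-count != b-count
Rejected

0


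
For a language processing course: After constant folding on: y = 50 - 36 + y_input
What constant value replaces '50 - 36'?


Identifying constant sub-expression:
  Original: y = 50 - 36 + y_input
  50 and 36 are both compile-time constants
  Evaluating: 50 - 36 = 14
  After folding: y = 14 + y_input

14


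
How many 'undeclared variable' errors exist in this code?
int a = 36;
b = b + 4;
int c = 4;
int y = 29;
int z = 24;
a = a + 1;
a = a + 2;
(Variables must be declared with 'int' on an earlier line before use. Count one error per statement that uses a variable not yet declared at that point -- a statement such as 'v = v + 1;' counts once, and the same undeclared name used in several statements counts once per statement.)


Scanning code line by line:
  Line 1: declare 'a' -> declared = ['a']
  Line 2: use 'b' -> ERROR (undeclared)
  Line 3: declare 'c' -> declared = ['a', 'c']
  Line 4: declare 'y' -> declared = ['a', 'c', 'y']
  Line 5: declare 'z' -> declared = ['a', 'c', 'y', 'z']
  Line 6: use 'a' -> OK (declared)
  Line 7: use 'a' -> OK (declared)
Total undeclared variable errors: 1

1


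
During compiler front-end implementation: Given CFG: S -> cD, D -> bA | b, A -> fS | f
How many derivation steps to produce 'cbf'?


Grammar: S -> cD, D -> bA | b, A -> fS | f
Deriving 'cbf':
Step 1: S -> cD => cD
Step 2: D -> bA => cbA
Step 3: A -> f => cbf
Total derivation steps: 3

3


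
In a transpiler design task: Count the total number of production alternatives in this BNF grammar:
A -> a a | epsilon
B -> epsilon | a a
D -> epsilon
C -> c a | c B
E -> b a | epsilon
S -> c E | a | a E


Counting alternatives per rule:
  A: 2 alternative(s)
  B: 2 alternative(s)
  D: 1 alternative(s)
  C: 2 alternative(s)
  E: 2 alternative(s)
  S: 3 alternative(s)
Sum: 2 + 2 + 1 + 2 + 2 + 3 = 12

12


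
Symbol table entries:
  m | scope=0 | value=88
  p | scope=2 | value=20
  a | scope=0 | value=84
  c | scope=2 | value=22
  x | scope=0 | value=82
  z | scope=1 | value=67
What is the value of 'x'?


Searching symbol table for 'x':
  m | scope=0 | value=88
  p | scope=2 | value=20
  a | scope=0 | value=84
  c | scope=2 | value=22
  x | scope=0 | value=82 <- MATCH
  z | scope=1 | value=67
Found 'x' at scope 0 with value 82

82


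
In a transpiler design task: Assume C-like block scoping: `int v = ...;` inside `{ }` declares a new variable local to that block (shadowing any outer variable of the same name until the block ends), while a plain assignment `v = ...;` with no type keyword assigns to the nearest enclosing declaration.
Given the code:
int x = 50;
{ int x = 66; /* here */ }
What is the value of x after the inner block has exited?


Analyzing scoping rules:
Outer scope: declares x = 50
Inner block: 'int x = 66;' declares a NEW x that shadows the outer one
When the block exits the inner x goes out of scope; the outer x was never modified -> 50
Result: 50

50


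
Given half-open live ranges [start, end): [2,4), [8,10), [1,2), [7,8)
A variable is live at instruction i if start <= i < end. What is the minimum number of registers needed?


Live ranges:
  Var0: [2, 4)
  Var1: [8, 10)
  Var2: [1, 2)
  Var3: [7, 8)
Sweep-line events (position, delta, active):
  pos=1 start -> active=1
  pos=2 end -> active=0
  pos=2 start -> active=1
  pos=4 end -> active=0
  pos=7 start -> active=1
  pos=8 end -> active=0
  pos=8 start -> active=1
  pos=10 end -> active=0
Maximum simultaneous active: 1
Minimum registers needed: 1

1


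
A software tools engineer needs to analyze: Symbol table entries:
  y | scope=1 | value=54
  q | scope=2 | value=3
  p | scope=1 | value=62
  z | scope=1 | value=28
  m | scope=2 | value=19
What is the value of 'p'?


Searching symbol table for 'p':
  y | scope=1 | value=54
  q | scope=2 | value=3
  p | scope=1 | value=62 <- MATCH
  z | scope=1 | value=28
  m | scope=2 | value=19
Found 'p' at scope 1 with value 62

62


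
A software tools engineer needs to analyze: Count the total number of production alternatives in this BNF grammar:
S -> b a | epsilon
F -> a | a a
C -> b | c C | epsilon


Counting alternatives per rule:
  S: 2 alternative(s)
  F: 2 alternative(s)
  C: 3 alternative(s)
Sum: 2 + 2 + 3 = 7

7


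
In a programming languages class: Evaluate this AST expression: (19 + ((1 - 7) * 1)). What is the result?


Expression: (19 + ((1 - 7) * 1))
Evaluating step by step:
  1 - 7 = -6
  -6 * 1 = -6
  19 + -6 = 13
Result: 13

13


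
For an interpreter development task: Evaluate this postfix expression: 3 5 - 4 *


Processing tokens left to right:
Push 3, Push 5
Pop 3 and 5, compute 3 - 5 = -2, push -2
Push 4
Pop -2 and 4, compute -2 * 4 = -8, push -8
Stack result: -8

-8


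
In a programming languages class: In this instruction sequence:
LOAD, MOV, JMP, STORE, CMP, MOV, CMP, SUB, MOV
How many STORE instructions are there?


Scanning instruction sequence for STORE:
  Position 1: LOAD
  Position 2: MOV
  Position 3: JMP
  Position 4: STORE <- MATCH
  Position 5: CMP
  Position 6: MOV
  Position 7: CMP
  Position 8: SUB
  Position 9: MOV
Matches at positions: [4]
Total STORE count: 1

1


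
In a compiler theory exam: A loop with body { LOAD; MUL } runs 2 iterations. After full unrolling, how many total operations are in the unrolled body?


Loop body operations: LOAD, MUL (2 ops per iteration)
Unrolling 2 iterations:
  Iteration 1: LOAD, MUL (2 ops)
  Iteration 2: LOAD, MUL (2 ops)
Total: 2 iterations * 2 ops/iter = 4 operations

4
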